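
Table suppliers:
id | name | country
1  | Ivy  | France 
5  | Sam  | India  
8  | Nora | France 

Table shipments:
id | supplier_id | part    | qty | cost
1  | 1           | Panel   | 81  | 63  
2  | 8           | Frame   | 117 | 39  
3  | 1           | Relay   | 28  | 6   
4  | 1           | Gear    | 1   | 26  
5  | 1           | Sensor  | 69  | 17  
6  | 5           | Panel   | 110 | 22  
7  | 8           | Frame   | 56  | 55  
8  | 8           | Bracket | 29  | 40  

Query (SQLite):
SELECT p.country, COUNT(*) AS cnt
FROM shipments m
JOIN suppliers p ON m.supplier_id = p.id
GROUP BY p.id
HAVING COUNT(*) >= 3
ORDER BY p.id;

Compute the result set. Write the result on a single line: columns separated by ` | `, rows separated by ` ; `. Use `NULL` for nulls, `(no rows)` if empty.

France | 4 ; France | 3

Join each shipments row to its suppliers via supplier_id.
Group joined rows by suppliers.id; compute COUNT(*) per group.
HAVING: keep groups with count ≥ 3.
  1: ids {1, 3, 4, 5} → COUNT(*)=4
  5: ids {6} → COUNT(*)=1
  8: ids {2, 7, 8} → COUNT(*)=3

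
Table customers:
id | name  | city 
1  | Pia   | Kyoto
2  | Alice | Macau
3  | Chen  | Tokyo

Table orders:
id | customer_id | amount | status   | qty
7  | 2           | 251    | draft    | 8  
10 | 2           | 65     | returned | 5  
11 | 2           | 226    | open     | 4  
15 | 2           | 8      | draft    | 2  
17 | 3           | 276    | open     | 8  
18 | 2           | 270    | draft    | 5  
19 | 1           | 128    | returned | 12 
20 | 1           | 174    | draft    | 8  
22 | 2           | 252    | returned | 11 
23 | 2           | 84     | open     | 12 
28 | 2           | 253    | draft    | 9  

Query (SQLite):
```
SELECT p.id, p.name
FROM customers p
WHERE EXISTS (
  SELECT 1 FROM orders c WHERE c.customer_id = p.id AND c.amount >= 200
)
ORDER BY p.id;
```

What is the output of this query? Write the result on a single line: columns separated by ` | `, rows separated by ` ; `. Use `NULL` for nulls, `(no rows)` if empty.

2 | Alice ; 3 | Chen

For each customers row, check whether any orders with matching customer_id has amount >= 200.
Keep rows where that is true.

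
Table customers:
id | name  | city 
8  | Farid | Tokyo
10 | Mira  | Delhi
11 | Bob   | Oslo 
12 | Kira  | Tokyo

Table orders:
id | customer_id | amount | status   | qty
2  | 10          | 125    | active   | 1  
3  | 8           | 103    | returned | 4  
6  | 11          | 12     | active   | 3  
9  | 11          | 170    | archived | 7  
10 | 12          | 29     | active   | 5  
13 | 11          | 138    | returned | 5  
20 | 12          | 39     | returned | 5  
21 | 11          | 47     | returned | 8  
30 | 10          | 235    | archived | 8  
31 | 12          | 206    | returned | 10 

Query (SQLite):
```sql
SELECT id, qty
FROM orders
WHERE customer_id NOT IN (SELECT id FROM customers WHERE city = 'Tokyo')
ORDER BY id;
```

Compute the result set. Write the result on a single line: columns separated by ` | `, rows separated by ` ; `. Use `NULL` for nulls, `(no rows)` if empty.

Inner query: customers.id where city = 'Tokyo'.
Outer: keep orders rows whose customer_id is not in that set.
Inner query → {8, 12}

2 | 1 ; 6 | 3 ; 9 | 7 ; 13 | 5 ; 21 | 8 ; 30 | 8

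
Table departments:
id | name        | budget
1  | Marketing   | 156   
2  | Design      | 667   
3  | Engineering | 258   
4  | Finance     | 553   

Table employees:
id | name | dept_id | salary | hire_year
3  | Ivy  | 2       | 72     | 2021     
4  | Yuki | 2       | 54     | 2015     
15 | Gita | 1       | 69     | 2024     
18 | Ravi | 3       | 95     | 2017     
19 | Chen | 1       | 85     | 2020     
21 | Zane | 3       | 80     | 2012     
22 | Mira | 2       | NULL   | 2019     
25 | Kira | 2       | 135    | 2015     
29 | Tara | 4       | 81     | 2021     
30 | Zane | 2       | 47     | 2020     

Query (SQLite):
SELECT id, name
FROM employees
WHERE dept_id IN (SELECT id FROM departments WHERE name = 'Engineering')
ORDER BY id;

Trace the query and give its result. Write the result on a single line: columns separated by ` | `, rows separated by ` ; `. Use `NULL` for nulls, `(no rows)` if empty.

18 | Ravi ; 21 | Zane

Inner query: departments.id where name = 'Engineering'.
Outer: keep employees rows whose dept_id is in that set.
Inner query → {3}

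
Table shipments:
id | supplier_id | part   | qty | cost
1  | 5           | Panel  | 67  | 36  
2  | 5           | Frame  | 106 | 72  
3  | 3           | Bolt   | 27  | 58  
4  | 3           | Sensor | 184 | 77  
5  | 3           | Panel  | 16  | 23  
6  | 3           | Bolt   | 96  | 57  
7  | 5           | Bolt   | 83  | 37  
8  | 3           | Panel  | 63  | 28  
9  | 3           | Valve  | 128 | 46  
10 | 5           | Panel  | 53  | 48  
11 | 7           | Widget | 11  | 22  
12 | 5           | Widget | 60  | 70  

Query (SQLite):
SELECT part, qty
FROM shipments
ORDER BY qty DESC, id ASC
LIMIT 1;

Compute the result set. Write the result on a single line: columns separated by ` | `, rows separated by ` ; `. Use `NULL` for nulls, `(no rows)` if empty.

Sort by qty desc, tiebreak id asc: (184, id=4), (128, id=9), (106, id=2), (96, id=6) …. Take first 1.

Sensor | 184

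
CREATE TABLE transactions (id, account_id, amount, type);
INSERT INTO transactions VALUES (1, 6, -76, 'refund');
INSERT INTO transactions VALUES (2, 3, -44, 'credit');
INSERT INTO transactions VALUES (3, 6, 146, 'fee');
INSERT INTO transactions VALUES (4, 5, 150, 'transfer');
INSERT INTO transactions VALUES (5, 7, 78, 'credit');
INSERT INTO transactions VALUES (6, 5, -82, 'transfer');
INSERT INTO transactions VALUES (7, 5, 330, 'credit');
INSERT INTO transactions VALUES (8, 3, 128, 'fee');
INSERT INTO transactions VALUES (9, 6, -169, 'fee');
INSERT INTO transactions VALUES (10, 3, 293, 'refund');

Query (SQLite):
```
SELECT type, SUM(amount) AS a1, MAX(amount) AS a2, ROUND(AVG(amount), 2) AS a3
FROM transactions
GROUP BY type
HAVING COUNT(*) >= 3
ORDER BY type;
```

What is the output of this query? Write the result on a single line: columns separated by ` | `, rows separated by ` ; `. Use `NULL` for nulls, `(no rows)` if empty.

credit | 364 | 330 | 121.33 ; fee | 105 | 146 | 35

Group transactions by type.
Per group compute: SUM(amount), MAX(amount), ROUND(AVG(amount), 2).
HAVING: drop groups with fewer than 3 rows.
  credit: ids {2, 5, 7} → SUM(amount)=364, MAX(amount)=330, ROUND(AVG(amount), 2)=121.33
  fee: ids {3, 8, 9} → SUM(amount)=105, MAX(amount)=146, ROUND(AVG(amount), 2)=35
  refund: ids {1, 10} → SUM(amount)=217, MAX(amount)=293, ROUND(AVG(amount), 2)=108.5
  transfer: ids {4, 6} → SUM(amount)=68, MAX(amount)=150, ROUND(AVG(amount), 2)=34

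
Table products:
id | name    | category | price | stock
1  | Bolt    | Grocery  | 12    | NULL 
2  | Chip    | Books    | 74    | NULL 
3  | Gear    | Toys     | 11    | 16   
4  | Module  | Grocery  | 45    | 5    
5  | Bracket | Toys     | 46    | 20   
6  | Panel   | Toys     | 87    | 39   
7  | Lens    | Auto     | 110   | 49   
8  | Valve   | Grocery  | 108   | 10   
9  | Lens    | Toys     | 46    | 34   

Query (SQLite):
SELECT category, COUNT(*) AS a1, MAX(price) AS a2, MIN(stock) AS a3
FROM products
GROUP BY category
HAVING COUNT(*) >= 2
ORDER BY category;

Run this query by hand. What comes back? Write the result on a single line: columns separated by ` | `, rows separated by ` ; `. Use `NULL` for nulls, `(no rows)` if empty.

Grocery | 3 | 108 | 5 ; Toys | 4 | 87 | 16

Group products by category.
Per group compute: COUNT(*), MAX(price), MIN(stock).
HAVING: drop groups with fewer than 2 rows.
  Auto: ids {7} → COUNT(*)=1, MAX(price)=110, MIN(stock)=49
  Books: ids {2} → COUNT(*)=1, MAX(price)=74, MIN(stock)=NULL
  Grocery: ids {1, 4, 8} → COUNT(*)=3, MAX(price)=108, MIN(stock)=5
  Toys: ids {3, 5, 6, 9} → COUNT(*)=4, MAX(price)=87, MIN(stock)=16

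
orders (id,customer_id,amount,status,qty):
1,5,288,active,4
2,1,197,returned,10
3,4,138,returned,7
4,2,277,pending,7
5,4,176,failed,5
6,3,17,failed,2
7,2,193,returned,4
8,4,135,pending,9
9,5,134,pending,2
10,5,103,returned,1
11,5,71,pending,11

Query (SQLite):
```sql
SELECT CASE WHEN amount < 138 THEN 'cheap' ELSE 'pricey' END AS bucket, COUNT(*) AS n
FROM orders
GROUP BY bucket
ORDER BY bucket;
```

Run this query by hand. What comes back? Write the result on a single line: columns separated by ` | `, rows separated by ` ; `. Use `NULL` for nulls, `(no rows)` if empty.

Bucket rows by amount < 138 → 'cheap' else 'pricey'; count each bucket.

cheap | 5 ; pricey | 6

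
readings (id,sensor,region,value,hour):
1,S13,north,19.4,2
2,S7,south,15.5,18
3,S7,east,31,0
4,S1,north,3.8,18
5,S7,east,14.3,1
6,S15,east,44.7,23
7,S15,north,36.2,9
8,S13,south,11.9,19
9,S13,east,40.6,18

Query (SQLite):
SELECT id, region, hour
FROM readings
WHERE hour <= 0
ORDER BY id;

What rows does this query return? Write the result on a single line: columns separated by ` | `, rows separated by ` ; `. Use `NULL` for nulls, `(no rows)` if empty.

hour <= 0: ids {3}

3 | east | 0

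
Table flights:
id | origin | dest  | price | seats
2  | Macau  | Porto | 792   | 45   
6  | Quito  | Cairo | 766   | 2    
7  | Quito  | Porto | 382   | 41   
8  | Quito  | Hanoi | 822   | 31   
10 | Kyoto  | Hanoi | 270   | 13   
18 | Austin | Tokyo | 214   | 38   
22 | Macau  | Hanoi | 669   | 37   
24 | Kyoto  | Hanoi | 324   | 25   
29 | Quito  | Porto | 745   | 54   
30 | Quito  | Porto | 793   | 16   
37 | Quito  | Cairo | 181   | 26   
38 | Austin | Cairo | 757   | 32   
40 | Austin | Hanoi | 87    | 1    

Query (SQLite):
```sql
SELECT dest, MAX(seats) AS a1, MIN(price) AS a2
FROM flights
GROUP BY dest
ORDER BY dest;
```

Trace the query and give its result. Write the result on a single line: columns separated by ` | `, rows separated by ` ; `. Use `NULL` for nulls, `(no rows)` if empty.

Group flights by dest.
Per group compute: MAX(seats), MIN(price).
  Cairo: ids {6, 37, 38} → MAX(seats)=32, MIN(price)=181
  Hanoi: ids {8, 10, 22, 24, 40} → MAX(seats)=37, MIN(price)=87
  Porto: ids {2, 7, 29, 30} → MAX(seats)=54, MIN(price)=382
  Tokyo: ids {18} → MAX(seats)=38, MIN(price)=214

Cairo | 32 | 181 ; Hanoi | 37 | 87 ; Porto | 54 | 382 ; Tokyo | 38 | 214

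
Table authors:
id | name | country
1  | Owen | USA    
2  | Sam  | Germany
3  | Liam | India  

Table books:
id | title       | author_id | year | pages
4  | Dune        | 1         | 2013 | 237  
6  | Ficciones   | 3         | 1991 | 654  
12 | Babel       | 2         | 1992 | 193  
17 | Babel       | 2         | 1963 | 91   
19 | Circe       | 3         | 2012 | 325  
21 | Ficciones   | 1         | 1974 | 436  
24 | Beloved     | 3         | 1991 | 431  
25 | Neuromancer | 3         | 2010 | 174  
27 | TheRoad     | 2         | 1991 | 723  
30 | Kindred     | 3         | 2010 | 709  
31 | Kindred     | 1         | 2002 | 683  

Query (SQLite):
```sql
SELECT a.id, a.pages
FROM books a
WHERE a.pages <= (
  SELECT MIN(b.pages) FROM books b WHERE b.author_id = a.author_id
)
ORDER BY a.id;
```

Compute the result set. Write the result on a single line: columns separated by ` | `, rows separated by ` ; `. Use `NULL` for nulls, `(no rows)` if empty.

4 | 237 ; 17 | 91 ; 25 | 174

For each books row a, compute MIN(pages) over rows sharing a.author_id.
Keep row a if a.pages <= that per-group MIN.
  author_id=1: MIN(pages) = 237
  author_id=2: MIN(pages) = 91
  author_id=3: MIN(pages) = 174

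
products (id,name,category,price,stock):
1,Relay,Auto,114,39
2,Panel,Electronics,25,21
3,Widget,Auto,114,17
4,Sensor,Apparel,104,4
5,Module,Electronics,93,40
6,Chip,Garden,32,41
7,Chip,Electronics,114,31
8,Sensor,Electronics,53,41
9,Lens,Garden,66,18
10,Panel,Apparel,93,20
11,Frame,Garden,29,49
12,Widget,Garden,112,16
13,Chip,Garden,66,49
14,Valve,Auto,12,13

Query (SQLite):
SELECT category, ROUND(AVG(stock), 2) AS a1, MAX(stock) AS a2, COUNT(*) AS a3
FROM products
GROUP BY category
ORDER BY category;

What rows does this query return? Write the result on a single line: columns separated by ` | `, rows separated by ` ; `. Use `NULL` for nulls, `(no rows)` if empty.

Apparel | 12 | 20 | 2 ; Auto | 23 | 39 | 3 ; Electronics | 33.25 | 41 | 4 ; Garden | 34.6 | 49 | 5

Group products by category.
Per group compute: ROUND(AVG(stock), 2), MAX(stock), COUNT(*).
  Apparel: ids {4, 10} → ROUND(AVG(stock), 2)=12, MAX(stock)=20, COUNT(*)=2
  Auto: ids {1, 3, 14} → ROUND(AVG(stock), 2)=23, MAX(stock)=39, COUNT(*)=3
  Electronics: ids {2, 5, 7, 8} → ROUND(AVG(stock), 2)=33.25, MAX(stock)=41, COUNT(*)=4
  Garden: ids {6, 9, 11, 12, 13} → ROUND(AVG(stock), 2)=34.6, MAX(stock)=49, COUNT(*)=5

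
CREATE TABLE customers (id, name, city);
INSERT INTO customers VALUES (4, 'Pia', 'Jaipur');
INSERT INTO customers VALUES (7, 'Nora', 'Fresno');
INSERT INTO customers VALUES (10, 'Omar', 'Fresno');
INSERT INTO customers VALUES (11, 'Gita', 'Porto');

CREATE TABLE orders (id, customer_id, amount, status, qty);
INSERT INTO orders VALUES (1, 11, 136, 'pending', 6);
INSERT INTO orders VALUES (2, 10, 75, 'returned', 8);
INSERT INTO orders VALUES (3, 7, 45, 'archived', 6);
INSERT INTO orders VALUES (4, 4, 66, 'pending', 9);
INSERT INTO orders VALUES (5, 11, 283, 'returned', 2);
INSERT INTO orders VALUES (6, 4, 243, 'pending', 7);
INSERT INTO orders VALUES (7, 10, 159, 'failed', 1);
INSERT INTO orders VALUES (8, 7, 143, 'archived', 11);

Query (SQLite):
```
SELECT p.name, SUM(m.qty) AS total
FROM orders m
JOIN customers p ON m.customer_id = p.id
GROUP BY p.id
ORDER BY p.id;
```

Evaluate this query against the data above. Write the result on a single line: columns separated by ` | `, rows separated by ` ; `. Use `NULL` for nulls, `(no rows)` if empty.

Join each orders row to its customers via customer_id.
Group joined rows by customers.id; compute SUM(m.qty) per group.
  4: ids {4, 6} → SUM(m.qty)=16
  7: ids {3, 8} → SUM(m.qty)=17
  10: ids {2, 7} → SUM(m.qty)=9
  11: ids {1, 5} → SUM(m.qty)=8

Pia | 16 ; Nora | 17 ; Omar | 9 ; Gita | 8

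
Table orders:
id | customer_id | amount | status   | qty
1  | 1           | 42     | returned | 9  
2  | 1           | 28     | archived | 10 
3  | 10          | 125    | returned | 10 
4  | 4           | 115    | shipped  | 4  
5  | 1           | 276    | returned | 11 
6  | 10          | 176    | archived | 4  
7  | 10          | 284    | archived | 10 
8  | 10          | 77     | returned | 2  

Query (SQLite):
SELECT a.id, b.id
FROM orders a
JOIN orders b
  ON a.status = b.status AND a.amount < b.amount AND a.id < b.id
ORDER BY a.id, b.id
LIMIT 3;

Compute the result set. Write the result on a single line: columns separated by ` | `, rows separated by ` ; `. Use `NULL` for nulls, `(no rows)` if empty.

Pairs (a,b) with same status, a.amount < b.amount, a.id < b.id.
status groups: archived:{2,6,7} returned:{1,3,5,8} shipped:{4}
Ordered by (a.id, b.id); first 3.

1 | 3 ; 1 | 5 ; 1 | 8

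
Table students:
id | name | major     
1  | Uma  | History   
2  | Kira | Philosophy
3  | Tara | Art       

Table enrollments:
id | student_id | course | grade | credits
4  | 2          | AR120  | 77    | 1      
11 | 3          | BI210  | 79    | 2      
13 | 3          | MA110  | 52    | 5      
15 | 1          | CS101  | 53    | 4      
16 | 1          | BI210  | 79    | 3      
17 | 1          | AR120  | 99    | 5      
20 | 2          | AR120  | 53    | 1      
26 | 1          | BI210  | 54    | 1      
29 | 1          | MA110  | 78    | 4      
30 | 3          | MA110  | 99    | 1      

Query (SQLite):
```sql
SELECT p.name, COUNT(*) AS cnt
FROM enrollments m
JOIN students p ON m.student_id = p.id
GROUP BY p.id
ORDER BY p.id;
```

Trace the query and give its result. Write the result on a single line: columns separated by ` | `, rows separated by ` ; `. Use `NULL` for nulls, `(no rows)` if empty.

Uma | 5 ; Kira | 2 ; Tara | 3

Join each enrollments row to its students via student_id.
Group joined rows by students.id; compute COUNT(*) per group.
  1: ids {15, 16, 17, 26, 29} → COUNT(*)=5
  2: ids {4, 20} → COUNT(*)=2
  3: ids {11, 13, 30} → COUNT(*)=3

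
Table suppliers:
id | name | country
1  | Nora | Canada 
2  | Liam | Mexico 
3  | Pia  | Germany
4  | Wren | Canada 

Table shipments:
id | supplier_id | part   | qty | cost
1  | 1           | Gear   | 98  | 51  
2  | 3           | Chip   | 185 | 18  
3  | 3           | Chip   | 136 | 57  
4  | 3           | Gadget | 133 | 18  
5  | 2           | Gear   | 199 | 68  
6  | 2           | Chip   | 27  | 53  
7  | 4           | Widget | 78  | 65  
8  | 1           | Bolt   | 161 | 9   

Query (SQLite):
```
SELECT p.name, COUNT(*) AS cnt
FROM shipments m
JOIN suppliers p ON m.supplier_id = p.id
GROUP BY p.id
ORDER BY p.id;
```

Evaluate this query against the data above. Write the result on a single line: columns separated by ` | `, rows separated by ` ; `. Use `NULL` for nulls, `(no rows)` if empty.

Nora | 2 ; Liam | 2 ; Pia | 3 ; Wren | 1

Join each shipments row to its suppliers via supplier_id.
Group joined rows by suppliers.id; compute COUNT(*) per group.
  1: ids {1, 8} → COUNT(*)=2
  2: ids {5, 6} → COUNT(*)=2
  3: ids {2, 3, 4} → COUNT(*)=3
  4: ids {7} → COUNT(*)=1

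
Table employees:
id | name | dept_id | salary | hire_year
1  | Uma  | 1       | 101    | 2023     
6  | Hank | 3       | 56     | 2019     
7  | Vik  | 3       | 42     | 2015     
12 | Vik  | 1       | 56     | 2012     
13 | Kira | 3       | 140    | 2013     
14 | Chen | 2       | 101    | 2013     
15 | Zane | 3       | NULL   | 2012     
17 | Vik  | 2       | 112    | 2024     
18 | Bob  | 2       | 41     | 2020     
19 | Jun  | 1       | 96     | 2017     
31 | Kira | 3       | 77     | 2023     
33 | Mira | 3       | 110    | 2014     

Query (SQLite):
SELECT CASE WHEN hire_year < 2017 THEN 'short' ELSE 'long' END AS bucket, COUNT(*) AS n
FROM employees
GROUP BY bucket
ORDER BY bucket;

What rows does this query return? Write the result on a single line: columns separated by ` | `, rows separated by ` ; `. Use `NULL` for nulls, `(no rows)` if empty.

long | 6 ; short | 6

Bucket rows by hire_year < 2017 → 'short' else 'long'; count each bucket.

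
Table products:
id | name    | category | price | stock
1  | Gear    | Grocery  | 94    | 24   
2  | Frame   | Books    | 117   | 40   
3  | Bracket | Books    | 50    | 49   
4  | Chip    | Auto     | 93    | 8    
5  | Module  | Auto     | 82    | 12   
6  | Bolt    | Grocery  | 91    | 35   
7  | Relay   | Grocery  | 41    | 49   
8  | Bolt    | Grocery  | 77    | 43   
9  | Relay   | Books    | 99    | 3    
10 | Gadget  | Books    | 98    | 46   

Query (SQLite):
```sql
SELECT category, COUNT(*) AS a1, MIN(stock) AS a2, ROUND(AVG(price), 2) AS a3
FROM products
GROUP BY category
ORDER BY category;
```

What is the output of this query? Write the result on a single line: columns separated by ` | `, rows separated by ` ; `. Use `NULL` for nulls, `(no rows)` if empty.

Auto | 2 | 8 | 87.5 ; Books | 4 | 3 | 91 ; Grocery | 4 | 24 | 75.75

Group products by category.
Per group compute: COUNT(*), MIN(stock), ROUND(AVG(price), 2).
  Auto: ids {4, 5} → COUNT(*)=2, MIN(stock)=8, ROUND(AVG(price), 2)=87.5
  Books: ids {2, 3, 9, 10} → COUNT(*)=4, MIN(stock)=3, ROUND(AVG(price), 2)=91
  Grocery: ids {1, 6, 7, 8} → COUNT(*)=4, MIN(stock)=24, ROUND(AVG(price), 2)=75.75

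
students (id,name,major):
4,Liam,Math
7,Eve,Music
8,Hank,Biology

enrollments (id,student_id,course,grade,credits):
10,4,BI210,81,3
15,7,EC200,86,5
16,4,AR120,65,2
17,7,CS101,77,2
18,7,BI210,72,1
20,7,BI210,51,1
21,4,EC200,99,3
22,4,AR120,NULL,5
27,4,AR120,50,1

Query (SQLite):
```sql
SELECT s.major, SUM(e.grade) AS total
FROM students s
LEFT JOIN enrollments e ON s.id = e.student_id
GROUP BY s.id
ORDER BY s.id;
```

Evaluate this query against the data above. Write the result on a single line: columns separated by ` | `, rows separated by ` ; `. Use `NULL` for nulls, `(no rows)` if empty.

Math | 295 ; Music | 286 ; Biology | NULL

LEFT JOIN keeps every students row; unmatched ones get NULL for enrollments columns.
Group by students.id and compute SUM(e.grade). SUM over an all-NULL group is NULL.
  4: ids {10, 16, 21, 22, 27} → SUM(e.grade)=295
  7: ids {15, 17, 18, 20} → SUM(e.grade)=286
  8: ids {—} → SUM(e.grade)=NULL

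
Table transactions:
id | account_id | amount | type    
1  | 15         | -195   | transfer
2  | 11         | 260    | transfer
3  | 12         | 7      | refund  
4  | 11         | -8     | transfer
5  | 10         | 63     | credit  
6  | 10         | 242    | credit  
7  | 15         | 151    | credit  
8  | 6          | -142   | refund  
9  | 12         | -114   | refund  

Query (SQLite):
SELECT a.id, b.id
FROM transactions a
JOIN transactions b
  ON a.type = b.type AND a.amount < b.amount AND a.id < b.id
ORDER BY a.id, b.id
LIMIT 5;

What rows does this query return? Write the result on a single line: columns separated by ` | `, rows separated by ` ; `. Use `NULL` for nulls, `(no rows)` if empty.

1 | 2 ; 1 | 4 ; 5 | 6 ; 5 | 7 ; 8 | 9

Pairs (a,b) with same type, a.amount < b.amount, a.id < b.id.
type groups: credit:{5,6,7} refund:{3,8,9} transfer:{1,2,4}
Ordered by (a.id, b.id); first 5.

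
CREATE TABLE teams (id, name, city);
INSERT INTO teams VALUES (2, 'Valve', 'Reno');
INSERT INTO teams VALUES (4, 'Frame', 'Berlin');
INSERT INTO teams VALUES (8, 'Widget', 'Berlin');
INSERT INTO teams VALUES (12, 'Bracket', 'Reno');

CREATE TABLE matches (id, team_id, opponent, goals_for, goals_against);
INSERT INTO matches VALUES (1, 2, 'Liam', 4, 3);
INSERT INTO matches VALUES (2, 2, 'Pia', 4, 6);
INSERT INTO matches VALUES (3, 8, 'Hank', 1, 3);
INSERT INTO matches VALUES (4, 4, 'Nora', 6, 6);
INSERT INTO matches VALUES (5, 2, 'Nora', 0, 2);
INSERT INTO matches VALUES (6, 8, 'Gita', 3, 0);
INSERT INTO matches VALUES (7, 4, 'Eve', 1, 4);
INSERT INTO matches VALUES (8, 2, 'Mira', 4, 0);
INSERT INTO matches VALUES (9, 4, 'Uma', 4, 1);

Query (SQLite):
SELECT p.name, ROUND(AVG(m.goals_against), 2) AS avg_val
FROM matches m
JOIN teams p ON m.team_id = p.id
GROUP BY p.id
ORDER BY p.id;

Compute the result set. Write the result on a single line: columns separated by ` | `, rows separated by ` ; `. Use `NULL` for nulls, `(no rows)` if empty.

Valve | 2.75 ; Frame | 3.67 ; Widget | 1.5

Join each matches row to its teams via team_id.
Group joined rows by teams.id; compute ROUND(AVG(m.goals_against), 2) per group.
  2: ids {1, 2, 5, 8} → ROUND(AVG(m.goals_against), 2)=2.75
  4: ids {4, 7, 9} → ROUND(AVG(m.goals_against), 2)=3.67
  8: ids {3, 6} → ROUND(AVG(m.goals_against), 2)=1.5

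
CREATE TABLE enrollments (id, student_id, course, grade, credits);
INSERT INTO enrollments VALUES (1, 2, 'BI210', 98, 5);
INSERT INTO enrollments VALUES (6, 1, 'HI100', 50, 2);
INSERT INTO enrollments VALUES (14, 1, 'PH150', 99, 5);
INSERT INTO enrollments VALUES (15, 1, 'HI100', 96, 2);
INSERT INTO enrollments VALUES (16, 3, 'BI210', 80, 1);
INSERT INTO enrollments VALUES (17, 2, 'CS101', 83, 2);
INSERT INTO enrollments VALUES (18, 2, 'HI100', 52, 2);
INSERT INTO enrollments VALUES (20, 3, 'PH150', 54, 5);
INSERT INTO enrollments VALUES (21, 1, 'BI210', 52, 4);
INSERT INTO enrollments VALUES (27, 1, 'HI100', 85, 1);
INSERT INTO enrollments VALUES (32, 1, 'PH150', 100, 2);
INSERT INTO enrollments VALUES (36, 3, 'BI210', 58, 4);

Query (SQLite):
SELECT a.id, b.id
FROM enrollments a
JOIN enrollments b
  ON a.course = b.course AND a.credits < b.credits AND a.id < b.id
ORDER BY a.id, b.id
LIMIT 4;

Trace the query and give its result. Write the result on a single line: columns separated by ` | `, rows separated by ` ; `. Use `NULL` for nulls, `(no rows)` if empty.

16 | 21 ; 16 | 36

Pairs (a,b) with same course, a.credits < b.credits, a.id < b.id.
course groups: BI210:{1,16,21,36} CS101:{17} HI100:{6,15,18,27} PH150:{14,20,32}
Ordered by (a.id, b.id); first 4.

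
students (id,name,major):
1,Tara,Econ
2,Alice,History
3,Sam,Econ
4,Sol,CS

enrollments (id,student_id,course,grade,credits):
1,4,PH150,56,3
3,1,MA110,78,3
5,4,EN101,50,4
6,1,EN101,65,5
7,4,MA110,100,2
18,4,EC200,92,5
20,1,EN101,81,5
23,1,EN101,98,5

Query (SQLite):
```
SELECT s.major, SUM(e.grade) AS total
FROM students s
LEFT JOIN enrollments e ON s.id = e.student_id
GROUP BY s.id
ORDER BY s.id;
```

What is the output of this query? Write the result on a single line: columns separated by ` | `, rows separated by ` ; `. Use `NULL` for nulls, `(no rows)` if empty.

Econ | 322 ; History | NULL ; Econ | NULL ; CS | 298

LEFT JOIN keeps every students row; unmatched ones get NULL for enrollments columns.
Group by students.id and compute SUM(e.grade). SUM over an all-NULL group is NULL.
  1: ids {3, 6, 20, 23} → SUM(e.grade)=322
  2: ids {—} → SUM(e.grade)=NULL
  3: ids {—} → SUM(e.grade)=NULL
  4: ids {1, 5, 7, 18} → SUM(e.grade)=298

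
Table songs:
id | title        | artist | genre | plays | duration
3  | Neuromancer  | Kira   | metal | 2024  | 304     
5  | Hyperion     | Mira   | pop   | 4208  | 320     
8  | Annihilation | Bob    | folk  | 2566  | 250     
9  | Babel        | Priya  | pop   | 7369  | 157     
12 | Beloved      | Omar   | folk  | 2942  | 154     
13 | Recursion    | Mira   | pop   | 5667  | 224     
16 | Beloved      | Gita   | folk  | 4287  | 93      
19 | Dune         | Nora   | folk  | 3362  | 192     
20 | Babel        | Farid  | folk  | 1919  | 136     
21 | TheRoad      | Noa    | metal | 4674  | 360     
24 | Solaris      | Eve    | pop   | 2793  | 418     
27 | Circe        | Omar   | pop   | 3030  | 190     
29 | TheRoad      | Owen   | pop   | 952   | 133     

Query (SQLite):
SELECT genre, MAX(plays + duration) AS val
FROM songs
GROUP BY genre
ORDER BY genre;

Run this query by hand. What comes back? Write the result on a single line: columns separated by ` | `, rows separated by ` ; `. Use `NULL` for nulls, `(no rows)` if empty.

For each row compute plays + duration.
Group by genre; take MAX of the expression per group.
  folk: ids {8, 12, 16, 19, 20} → MAX(plays + duration)=4380
  metal: ids {3, 21} → MAX(plays + duration)=5034
  pop: ids {5, 9, 13, 24, 27, 29} → MAX(plays + duration)=7526

folk | 4380 ; metal | 5034 ; pop | 7526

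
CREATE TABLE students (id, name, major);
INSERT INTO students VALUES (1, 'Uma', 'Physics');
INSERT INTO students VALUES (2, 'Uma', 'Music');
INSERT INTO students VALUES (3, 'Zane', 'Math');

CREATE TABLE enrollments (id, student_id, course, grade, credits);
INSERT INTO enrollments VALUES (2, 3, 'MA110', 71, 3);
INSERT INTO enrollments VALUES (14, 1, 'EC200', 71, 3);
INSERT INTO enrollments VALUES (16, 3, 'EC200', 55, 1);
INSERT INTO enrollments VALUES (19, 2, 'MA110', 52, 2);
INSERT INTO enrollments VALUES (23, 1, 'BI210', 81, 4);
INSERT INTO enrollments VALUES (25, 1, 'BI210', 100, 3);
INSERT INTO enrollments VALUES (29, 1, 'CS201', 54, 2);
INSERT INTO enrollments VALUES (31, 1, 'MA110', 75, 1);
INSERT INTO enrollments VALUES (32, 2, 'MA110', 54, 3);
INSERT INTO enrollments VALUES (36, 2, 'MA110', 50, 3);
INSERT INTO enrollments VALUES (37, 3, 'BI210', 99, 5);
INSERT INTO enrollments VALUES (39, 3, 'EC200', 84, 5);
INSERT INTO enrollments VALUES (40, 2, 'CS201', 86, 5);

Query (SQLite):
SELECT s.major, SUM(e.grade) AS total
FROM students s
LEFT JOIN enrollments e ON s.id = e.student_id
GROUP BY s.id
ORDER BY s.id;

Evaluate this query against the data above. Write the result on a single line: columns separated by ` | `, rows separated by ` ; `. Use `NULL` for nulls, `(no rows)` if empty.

LEFT JOIN keeps every students row; unmatched ones get NULL for enrollments columns.
Group by students.id and compute SUM(e.grade). SUM over an all-NULL group is NULL.
  1: ids {14, 23, 25, 29, 31} → SUM(e.grade)=381
  2: ids {19, 32, 36, 40} → SUM(e.grade)=242
  3: ids {2, 16, 37, 39} → SUM(e.grade)=309

Physics | 381 ; Music | 242 ; Math | 309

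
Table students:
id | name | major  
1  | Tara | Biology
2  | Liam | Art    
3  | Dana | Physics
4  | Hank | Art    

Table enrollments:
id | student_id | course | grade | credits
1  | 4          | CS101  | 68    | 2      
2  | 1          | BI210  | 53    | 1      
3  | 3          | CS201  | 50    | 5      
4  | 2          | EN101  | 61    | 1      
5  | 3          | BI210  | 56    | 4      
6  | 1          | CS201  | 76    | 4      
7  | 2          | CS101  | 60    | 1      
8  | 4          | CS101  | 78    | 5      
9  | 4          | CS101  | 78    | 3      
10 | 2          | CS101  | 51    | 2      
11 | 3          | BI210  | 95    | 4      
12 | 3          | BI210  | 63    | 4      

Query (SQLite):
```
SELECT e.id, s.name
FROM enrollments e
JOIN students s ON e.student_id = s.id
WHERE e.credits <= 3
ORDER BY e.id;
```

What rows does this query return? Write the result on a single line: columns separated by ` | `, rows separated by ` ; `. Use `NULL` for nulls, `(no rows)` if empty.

1 | Hank ; 2 | Tara ; 4 | Liam ; 7 | Liam ; 9 | Hank ; 10 | Liam

Each enrollments row matches the students row where student_id = students.id.
Then keep rows with e.credits <= 3.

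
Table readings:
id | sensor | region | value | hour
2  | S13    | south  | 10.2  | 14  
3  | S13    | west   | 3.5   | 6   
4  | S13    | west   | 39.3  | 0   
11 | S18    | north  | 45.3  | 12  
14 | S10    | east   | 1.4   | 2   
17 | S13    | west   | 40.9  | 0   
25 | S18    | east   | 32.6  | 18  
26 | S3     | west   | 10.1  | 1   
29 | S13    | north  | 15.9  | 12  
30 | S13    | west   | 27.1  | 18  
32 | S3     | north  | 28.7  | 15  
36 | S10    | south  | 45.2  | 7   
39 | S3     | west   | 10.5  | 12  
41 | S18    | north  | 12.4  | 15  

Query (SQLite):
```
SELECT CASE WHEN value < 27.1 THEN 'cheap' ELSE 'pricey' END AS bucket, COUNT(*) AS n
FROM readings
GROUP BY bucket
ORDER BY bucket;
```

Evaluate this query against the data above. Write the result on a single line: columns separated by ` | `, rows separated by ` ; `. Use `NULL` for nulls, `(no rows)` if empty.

cheap | 7 ; pricey | 7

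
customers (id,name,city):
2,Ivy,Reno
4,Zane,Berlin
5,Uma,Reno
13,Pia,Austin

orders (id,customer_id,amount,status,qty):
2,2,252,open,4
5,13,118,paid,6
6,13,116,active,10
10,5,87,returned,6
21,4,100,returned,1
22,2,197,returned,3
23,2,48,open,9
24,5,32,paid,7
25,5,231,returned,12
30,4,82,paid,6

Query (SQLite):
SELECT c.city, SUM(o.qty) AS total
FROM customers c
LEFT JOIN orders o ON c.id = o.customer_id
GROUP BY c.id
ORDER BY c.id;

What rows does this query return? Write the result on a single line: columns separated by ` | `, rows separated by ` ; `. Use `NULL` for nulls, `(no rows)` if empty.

Reno | 16 ; Berlin | 7 ; Reno | 25 ; Austin | 16

LEFT JOIN keeps every customers row; unmatched ones get NULL for orders columns.
Group by customers.id and compute SUM(o.qty). SUM over an all-NULL group is NULL.
  2: ids {2, 22, 23} → SUM(o.qty)=16
  4: ids {21, 30} → SUM(o.qty)=7
  5: ids {10, 24, 25} → SUM(o.qty)=25
  13: ids {5, 6} → SUM(o.qty)=16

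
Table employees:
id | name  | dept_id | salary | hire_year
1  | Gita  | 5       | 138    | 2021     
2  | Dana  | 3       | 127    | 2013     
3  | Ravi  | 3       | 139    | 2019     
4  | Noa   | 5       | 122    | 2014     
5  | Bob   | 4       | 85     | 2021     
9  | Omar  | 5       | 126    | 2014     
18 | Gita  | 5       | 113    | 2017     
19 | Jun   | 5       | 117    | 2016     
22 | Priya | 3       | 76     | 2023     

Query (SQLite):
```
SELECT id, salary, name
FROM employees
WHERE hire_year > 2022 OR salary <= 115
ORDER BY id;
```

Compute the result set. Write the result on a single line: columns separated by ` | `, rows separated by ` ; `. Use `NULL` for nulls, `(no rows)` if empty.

hire_year > 2022: ids {22}
salary <= 115: ids {5, 18, 22}
Combine with OR.

5 | 85 | Bob ; 18 | 113 | Gita ; 22 | 76 | Priya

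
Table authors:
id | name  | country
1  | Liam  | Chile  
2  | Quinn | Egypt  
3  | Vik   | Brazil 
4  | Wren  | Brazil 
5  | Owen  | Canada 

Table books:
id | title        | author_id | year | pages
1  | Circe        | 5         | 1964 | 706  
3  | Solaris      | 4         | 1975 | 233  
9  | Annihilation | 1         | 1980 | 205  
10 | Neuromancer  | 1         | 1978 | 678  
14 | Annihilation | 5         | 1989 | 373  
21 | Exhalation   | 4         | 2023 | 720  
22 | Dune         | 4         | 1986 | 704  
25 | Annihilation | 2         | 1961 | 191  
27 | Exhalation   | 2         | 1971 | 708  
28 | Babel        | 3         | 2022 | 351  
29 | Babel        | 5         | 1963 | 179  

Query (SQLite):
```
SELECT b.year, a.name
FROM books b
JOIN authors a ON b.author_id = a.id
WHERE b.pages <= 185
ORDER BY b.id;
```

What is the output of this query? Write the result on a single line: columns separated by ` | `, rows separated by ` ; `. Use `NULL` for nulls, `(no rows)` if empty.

Each books row matches the authors row where author_id = authors.id.
Then keep rows with b.pages <= 185.

1963 | Owen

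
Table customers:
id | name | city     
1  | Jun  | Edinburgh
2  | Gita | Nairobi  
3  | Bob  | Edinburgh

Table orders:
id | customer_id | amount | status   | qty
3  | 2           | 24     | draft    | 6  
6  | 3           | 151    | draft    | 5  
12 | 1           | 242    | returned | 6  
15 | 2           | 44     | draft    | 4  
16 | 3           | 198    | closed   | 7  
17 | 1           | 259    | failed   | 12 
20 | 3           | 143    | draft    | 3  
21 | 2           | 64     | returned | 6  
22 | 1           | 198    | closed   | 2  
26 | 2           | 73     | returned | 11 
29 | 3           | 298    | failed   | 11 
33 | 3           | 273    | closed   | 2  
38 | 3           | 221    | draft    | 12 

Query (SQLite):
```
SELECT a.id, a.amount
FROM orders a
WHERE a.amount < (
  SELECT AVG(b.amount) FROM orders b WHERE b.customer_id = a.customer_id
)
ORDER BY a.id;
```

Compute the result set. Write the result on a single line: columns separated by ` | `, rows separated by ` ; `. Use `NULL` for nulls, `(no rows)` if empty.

For each orders row a, compute AVG(amount) over rows sharing a.customer_id.
Keep row a if a.amount < that per-group AVG.
  customer_id=1: AVG(amount) = 233.0
  customer_id=2: AVG(amount) = 51.25
  customer_id=3: AVG(amount) = 214.0

3 | 24 ; 6 | 151 ; 15 | 44 ; 16 | 198 ; 20 | 143 ; 22 | 198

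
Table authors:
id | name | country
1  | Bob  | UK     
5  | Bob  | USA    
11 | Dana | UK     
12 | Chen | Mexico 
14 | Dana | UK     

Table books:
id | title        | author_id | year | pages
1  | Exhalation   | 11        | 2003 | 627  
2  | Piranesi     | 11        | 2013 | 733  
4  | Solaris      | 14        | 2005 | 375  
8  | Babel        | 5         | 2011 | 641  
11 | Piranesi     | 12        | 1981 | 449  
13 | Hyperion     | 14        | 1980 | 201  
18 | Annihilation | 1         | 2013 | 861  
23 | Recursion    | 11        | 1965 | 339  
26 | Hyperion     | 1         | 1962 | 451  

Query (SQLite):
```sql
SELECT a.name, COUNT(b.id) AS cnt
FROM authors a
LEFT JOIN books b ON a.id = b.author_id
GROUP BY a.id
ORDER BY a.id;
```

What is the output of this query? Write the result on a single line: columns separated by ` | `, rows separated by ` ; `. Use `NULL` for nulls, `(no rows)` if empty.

LEFT JOIN keeps every authors row; unmatched ones get NULL for books columns.
Group by authors.id and compute COUNT(b.id). COUNT(col) of an all-NULL group is 0.
  1: ids {18, 26} → COUNT(b.id)=2
  5: ids {8} → COUNT(b.id)=1
  11: ids {1, 2, 23} → COUNT(b.id)=3
  12: ids {11} → COUNT(b.id)=1
  14: ids {4, 13} → COUNT(b.id)=2

Bob | 2 ; Bob | 1 ; Dana | 3 ; Chen | 1 ; Dana | 2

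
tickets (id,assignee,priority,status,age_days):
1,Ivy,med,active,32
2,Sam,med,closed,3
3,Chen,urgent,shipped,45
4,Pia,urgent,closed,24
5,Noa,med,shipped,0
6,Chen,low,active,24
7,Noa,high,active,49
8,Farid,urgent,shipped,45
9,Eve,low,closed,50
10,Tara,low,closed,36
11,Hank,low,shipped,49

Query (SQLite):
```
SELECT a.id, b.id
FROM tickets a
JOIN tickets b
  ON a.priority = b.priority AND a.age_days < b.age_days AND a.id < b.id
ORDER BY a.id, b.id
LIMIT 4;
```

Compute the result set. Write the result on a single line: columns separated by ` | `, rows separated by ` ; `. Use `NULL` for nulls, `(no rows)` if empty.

Pairs (a,b) with same priority, a.age_days < b.age_days, a.id < b.id.
priority groups: high:{7} low:{6,9,10,11} med:{1,2,5} urgent:{3,4,8}
Ordered by (a.id, b.id); first 4.

4 | 8 ; 6 | 9 ; 6 | 10 ; 6 | 11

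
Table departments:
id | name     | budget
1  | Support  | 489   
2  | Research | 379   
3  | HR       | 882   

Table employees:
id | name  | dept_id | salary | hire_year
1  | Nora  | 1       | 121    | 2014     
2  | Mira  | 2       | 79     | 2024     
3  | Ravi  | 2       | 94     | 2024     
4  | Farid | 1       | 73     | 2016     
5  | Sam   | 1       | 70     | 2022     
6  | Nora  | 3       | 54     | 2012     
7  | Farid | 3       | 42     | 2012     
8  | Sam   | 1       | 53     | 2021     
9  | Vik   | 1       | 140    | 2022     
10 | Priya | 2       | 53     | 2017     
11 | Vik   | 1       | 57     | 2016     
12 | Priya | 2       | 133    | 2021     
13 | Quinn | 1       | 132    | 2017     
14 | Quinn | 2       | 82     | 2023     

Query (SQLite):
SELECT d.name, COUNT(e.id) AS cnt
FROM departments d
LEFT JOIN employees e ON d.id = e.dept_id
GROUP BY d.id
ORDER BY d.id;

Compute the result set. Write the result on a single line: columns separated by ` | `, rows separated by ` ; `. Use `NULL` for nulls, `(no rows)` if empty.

LEFT JOIN keeps every departments row; unmatched ones get NULL for employees columns.
Group by departments.id and compute COUNT(e.id). COUNT(col) of an all-NULL group is 0.
  1: ids {1, 4, 5, 8, 9, 11, 13} → COUNT(e.id)=7
  2: ids {2, 3, 10, 12, 14} → COUNT(e.id)=5
  3: ids {6, 7} → COUNT(e.id)=2

Support | 7 ; Research | 5 ; HR | 2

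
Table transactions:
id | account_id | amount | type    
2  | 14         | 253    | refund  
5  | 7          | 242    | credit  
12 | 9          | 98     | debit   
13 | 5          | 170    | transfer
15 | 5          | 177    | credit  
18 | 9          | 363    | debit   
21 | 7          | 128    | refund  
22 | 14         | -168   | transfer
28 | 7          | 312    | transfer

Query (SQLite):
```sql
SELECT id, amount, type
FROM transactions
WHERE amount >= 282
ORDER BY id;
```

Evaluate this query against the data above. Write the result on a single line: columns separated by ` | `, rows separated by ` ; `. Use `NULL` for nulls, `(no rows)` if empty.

18 | 363 | debit ; 28 | 312 | transfer

amount >= 282: ids {18, 28}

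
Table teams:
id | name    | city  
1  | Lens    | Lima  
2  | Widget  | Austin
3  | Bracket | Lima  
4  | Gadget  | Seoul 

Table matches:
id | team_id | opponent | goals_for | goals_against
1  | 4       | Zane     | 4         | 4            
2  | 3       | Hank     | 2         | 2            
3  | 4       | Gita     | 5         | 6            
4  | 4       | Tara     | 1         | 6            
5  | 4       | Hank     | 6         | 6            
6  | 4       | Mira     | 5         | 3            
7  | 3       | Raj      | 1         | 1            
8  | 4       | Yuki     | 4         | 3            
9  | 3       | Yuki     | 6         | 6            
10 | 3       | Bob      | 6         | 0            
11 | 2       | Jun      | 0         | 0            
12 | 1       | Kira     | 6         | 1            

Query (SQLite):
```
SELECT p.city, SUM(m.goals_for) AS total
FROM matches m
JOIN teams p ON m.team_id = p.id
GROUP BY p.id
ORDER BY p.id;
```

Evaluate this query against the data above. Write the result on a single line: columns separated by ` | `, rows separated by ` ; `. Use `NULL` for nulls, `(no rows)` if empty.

Lima | 6 ; Austin | 0 ; Lima | 15 ; Seoul | 25

Join each matches row to its teams via team_id.
Group joined rows by teams.id; compute SUM(m.goals_for) per group.
  1: ids {12} → SUM(m.goals_for)=6
  2: ids {11} → SUM(m.goals_for)=0
  3: ids {2, 7, 9, 10} → SUM(m.goals_for)=15
  4: ids {1, 3, 4, 5, 6, 8} → SUM(m.goals_for)=25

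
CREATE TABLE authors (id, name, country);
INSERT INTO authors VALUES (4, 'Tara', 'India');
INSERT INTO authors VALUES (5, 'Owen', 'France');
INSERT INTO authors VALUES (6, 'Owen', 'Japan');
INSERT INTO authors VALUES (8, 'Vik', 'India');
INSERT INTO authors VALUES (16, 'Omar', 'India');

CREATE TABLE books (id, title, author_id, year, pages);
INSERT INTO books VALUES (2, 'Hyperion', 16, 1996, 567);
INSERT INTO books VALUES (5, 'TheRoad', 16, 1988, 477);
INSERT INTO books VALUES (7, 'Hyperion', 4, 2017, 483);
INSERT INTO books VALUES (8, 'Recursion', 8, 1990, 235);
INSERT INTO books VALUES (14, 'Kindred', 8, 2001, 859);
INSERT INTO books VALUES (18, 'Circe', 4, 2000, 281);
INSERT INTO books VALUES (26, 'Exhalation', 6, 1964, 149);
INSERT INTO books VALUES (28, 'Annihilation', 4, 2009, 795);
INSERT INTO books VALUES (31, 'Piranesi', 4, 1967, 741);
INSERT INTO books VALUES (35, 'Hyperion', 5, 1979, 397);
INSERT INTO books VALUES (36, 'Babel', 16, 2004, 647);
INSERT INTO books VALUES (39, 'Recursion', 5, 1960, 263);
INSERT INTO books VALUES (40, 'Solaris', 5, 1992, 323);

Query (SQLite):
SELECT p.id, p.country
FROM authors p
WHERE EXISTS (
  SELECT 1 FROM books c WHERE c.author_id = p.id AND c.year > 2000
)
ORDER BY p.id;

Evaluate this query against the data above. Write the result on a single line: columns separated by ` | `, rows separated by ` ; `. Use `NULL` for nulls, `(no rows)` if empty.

For each authors row, check whether any books with matching author_id has year > 2000.
Keep rows where that is true.

4 | India ; 8 | India ; 16 | India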